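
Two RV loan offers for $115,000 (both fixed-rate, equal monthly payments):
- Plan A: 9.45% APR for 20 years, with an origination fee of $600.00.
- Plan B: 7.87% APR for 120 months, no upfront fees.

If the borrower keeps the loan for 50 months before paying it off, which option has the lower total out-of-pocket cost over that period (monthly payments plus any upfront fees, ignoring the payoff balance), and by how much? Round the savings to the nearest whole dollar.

Plan A: monthly rate = 9.45%/12 = 0.0078750; payment = 115,000 × 0.0078750 / (1 − (1+0.0078750)^−240) = $1,068.20.
Plan B: at 7.87% the monthly rate is 0.0065583, so the payment is 115,000 × 0.0065583 / (1 − 1.0065583^−120) = $1,387.38.
Over 50 months: Plan A costs 50 × $1,068.20 + $600.00 = $54,010.00; Plan B costs 50 × $1,387.38 = $69,369.00.
Plan A is cheaper by $69,369.00 − $54,010.00 = $15,359.00.

Plan A by $15,359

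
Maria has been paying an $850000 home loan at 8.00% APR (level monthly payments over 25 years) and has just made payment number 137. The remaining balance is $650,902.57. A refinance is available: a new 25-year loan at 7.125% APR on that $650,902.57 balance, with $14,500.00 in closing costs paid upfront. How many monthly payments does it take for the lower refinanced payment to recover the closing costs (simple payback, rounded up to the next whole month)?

Current payment = 850,000 × 8%/12 / (1 − (1+0.0066667)^−300) = $6,560.44.
Refinanced payment = 650,902.57 × 0.0059375 / (1 − (1+0.0059375)^−300) = $4,652.48.
Monthly savings = $6,560.44 − $4,652.48 = $1,907.96.
Break-even = $14,500.00 / $1,907.96 = 7.60 → 8 months.

8 months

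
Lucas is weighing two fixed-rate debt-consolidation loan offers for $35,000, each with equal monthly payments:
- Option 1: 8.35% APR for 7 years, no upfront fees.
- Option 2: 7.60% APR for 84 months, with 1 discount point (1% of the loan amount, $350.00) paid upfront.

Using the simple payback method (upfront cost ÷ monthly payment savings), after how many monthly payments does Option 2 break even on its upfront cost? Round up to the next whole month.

Option 1: monthly rate = 8.35%/12 = 0.0069583; payment = 35,000 × 0.0069583 / (1 − (1+0.0069583)^−84) = $551.64.
Option 2: monthly rate = 7.6%/12 = 0.0063333; payment = 35,000 × 0.0063333 / (1 − (1+0.0063333)^−84) = $538.57.
Monthly savings = $551.64 − $538.57 = $13.07.
Break-even = $350.00 / $13.07 = 26.78 → 27 months.

27 months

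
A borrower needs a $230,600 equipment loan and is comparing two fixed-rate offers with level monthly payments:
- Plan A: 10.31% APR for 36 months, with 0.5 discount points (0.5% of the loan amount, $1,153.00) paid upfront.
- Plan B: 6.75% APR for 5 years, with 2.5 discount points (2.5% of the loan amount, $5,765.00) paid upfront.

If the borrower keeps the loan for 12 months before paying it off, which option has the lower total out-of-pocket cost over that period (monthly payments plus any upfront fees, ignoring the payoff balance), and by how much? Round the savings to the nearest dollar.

Plan B by $30,613

Plan A: at 10.31% the monthly rate is 0.0085917, so the payment is 230,600 × 0.0085917 / (1 − 1.0085917^−36) = $7,474.42.
Plan B: at 6.75% the monthly rate is 0.0056250, so the payment is 230,600 × 0.0056250 / (1 − 1.0056250^−60) = $4,539.01.
Over 12 months: Plan A costs 12 × $7,474.42 + $1,153.00 = $90,846.04; Plan B costs 12 × $4,539.01 + $5,765.00 = $60,233.12.
Plan B is cheaper by $90,846.04 − $60,233.12 = $30,612.92.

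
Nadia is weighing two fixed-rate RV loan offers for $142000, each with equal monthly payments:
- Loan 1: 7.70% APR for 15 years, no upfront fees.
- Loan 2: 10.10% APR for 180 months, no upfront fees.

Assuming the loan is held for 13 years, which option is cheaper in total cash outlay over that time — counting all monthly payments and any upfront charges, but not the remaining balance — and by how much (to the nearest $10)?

Loan 1 by $31,530

Loan 1: at 7.70% the monthly rate is 0.0064167, so the payment is 142,000 × 0.0064167 / (1 − 1.0064167^−180) = $1,332.55.
Loan 2: at 10.10% the monthly rate is 0.0084167, so the payment is 142,000 × 0.0084167 / (1 − 1.0084167^−180) = $1,534.64.
Over 156 months: Loan 1 costs 156 × $1,332.55 = $207,877.80; Loan 2 costs 156 × $1,534.64 = $239,403.84.
Loan 1 is cheaper by $239,403.84 − $207,877.80 = $31,526.04.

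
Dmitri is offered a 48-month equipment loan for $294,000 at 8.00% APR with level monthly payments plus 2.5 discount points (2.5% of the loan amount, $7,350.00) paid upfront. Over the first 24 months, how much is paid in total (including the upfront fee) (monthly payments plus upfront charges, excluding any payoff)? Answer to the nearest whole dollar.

$179,608

At 8.00% the monthly rate is 0.0066667, so the payment is 294,000 × 0.0066667 / (1 − 1.0066667^−48) = $7,177.40.
Total outlay = 24 × $7,177.40 + $7,350.00 = $179,607.60.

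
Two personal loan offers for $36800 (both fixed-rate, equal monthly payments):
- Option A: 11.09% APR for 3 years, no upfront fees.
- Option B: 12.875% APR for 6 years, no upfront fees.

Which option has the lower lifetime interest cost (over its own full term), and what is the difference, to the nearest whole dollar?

Option A: at 11.09% the monthly rate is 0.0092417, so the payment is 36,800 × 0.0092417 / (1 − 1.0092417^−36) = $1,206.35.
Total interest on Option A = 36 × $1,206.35 − $36,800 = $6,628.60.
Option B: at 12.875% the monthly rate is 0.0107292, so the payment is 36,800 × 0.0107292 / (1 − 1.0107292^−72) = $736.30.
Total interest on Option B = 72 × $736.30 − $36,800 = $16,213.60.
Option A is lower by $9,585.00.

Option A by $9,585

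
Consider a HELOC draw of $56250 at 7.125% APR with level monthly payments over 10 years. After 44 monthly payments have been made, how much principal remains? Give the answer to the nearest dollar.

With monthly rate i = 7.125%/12 = 0.0059375, the balance after k of n payments is P · [(1+i)^n − (1+i)^k] / [(1+i)^n − 1].
(1+0.0059375)^120 = 2.03479098 and (1+0.0059375)^44 = 1.29754948, so the balance is 56,250 × (2.03479098 − 1.29754948) / (2.03479098 − 1) = $40,075.57.

$40,076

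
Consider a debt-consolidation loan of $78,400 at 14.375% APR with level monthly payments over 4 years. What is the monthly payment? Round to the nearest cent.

$2,157.17

Monthly rate = 14.375%/12 = 0.0119792; payment = 78,400 × 0.0119792 / (1 − (1+0.0119792)^−48) = $2,157.17.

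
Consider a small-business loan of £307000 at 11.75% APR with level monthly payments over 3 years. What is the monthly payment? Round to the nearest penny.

Monthly rate = 11.75%/12 = 0.0097917; payment = 307,000 × 0.0097917 / (1 − (1+0.0097917)^−36) = £10,160.17.

£10,160.17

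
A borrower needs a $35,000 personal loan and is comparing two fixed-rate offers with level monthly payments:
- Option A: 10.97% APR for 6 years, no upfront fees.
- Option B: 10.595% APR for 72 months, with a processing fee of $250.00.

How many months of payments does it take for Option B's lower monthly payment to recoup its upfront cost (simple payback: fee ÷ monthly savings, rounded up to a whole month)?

38 months

Option A: at 10.97% the monthly rate is 0.0091417, so the payment is 35,000 × 0.0091417 / (1 − 1.0091417^−72) = $665.66.
Option B: monthly rate = 10.595%/12 = 0.0088292; payment = 35,000 × 0.0088292 / (1 − (1+0.0088292)^−72) = $658.96.
Monthly savings = $665.66 − $658.96 = $6.70.
Break-even = $250.00 / $6.70 = 37.31 → 38 months.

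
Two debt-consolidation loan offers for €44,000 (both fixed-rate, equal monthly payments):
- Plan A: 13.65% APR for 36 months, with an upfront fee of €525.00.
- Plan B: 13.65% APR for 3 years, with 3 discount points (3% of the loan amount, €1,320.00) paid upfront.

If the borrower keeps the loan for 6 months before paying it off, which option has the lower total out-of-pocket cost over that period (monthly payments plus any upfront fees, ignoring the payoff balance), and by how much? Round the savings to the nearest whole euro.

Plan A: monthly rate = 13.65%/12 = 0.0113750; payment = 44,000 × 0.0113750 / (1 − (1+0.0113750)^−36) = €1,496.35.
Plan B: at 13.65% the monthly rate is 0.0113750, so the payment is 44,000 × 0.0113750 / (1 − 1.0113750^−36) = €1,496.35.
Over 6 months: Plan A costs 6 × €1,496.35 + €525.00 = €9,503.10; Plan B costs 6 × €1,496.35 + €1,320.00 = €10,298.10.
Plan A is cheaper by €10,298.10 − €9,503.10 = €795.00.

Plan A by €795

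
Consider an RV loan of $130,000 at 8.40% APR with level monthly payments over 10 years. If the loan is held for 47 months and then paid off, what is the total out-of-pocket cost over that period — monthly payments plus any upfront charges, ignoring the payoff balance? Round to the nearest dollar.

Monthly rate = 8.4%/12 = 0.0070000; payment = 130,000 × 0.0070000 / (1 − (1+0.0070000)^−120) = $1,604.87.
Total outlay = 47 × $1,604.87 = $75,428.89.

$75,429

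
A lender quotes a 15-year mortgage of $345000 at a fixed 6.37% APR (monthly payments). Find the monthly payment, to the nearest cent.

At 6.37% the monthly rate is 0.0053083, so the payment is 345,000 × 0.0053083 / (1 − 1.0053083^−180) = $2,980.72.

$2,980.72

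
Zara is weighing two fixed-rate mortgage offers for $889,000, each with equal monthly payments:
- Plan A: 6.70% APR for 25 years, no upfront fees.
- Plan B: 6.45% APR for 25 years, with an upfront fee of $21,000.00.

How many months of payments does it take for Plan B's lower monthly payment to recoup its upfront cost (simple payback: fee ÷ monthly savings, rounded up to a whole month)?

151 months

Plan A: at 6.70% the monthly rate is 0.0055833, so the payment is 889,000 × 0.0055833 / (1 − 1.0055833^−300) = $6,114.16.
Plan B: at 6.45% the monthly rate is 0.0053750, so the payment is 889,000 × 0.0053750 / (1 − 1.0053750^−300) = $5,974.85.
Monthly savings = $6,114.16 − $5,974.85 = $139.31.
Break-even = $21,000.00 / $139.31 = 150.74 → 151 months.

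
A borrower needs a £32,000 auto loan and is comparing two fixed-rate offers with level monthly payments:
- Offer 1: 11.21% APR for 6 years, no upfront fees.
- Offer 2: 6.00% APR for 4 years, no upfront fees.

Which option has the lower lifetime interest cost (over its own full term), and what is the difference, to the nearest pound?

Offer 2 by £8,030

Offer 1: at 11.21% the monthly rate is 0.0093417, so the payment is 32,000 × 0.0093417 / (1 − 1.0093417^−72) = £612.54.
Total interest on Offer 1 = 72 × £612.54 − £32,000 = £12,102.88.
Offer 2: monthly rate = 6%/12 = 0.0050000; payment = 32,000 × 0.0050000 / (1 − (1+0.0050000)^−48) = £751.52.
Total interest on Offer 2 = 48 × £751.52 − £32,000 = £4,072.96.
Offer 2 is lower by £8,029.92.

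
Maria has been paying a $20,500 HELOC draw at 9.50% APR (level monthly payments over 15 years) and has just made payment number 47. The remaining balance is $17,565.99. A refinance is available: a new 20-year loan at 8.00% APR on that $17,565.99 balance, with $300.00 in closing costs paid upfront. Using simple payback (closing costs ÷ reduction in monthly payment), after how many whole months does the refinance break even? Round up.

Current payment = 20,500 × 9.5%/12 / (1 − (1+0.0079167)^−180) = $214.07.
Refinanced payment = 17,565.99 × 0.0066667 / (1 − (1+0.0066667)^−240) = $146.93.
Monthly savings = $214.07 − $146.93 = $67.14.
Break-even = $300.00 / $67.14 = 4.47 → 5 months.

5 months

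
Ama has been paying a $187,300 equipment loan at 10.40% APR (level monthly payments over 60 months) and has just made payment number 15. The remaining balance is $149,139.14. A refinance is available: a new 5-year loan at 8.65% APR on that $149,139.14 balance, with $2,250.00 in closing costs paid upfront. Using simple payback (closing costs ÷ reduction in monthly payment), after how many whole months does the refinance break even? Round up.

3 months

Current payment = 187,300 × 10.4%/12 / (1 − (1+0.0086667)^−60) = $4,016.54.
Refinanced payment = 149,139.14 × 0.0072083 / (1 − (1+0.0072083)^−60) = $3,070.61.
Monthly savings = $4,016.54 − $3,070.61 = $945.93.
Break-even = $2,250.00 / $945.93 = 2.38 → 3 months.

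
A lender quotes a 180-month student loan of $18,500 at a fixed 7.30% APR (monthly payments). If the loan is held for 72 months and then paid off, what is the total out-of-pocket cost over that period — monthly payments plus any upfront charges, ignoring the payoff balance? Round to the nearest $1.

At 7.30% the monthly rate is 0.0060833, so the payment is 18,500 × 0.0060833 / (1 − 1.0060833^−180) = $169.40.
Total outlay = 72 × $169.40 = $12,196.80.

$12,197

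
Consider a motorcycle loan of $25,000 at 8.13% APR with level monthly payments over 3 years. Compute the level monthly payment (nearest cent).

At 8.13% the monthly rate is 0.0067750, so the payment is 25,000 × 0.0067750 / (1 − 1.0067750^−36) = $784.91.

$784.91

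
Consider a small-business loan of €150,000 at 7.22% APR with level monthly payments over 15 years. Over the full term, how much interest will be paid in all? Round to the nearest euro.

€96,017

At 7.22% the monthly rate is 0.0060167, so the payment is 150,000 × 0.0060167 / (1 − 1.0060167^−180) = €1,366.76.
Total paid = 180 × €1,366.76 = €246,016.80; interest = €246,016.80 − €150,000 = €96,016.80.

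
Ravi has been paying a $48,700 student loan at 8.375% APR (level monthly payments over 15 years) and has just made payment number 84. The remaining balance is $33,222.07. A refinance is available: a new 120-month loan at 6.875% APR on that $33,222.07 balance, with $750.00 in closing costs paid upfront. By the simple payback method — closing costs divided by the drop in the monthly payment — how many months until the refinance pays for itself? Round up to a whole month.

Current payment = 48,700 × 8.375%/12 / (1 − (1+0.0069792)^−180) = $476.01.
Refinanced payment = 33,222.07 × 0.0057292 / (1 − (1+0.0057292)^−120) = $383.60.
Monthly savings = $476.01 − $383.60 = $92.41.
Break-even = $750.00 / $92.41 = 8.12 → 9 months.

9 months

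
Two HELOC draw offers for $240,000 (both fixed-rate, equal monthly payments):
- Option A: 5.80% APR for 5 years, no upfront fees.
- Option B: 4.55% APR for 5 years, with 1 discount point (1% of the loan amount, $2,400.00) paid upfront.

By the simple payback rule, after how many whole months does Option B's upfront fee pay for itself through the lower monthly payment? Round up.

18 months

Option A: at 5.80% the monthly rate is 0.0048333, so the payment is 240,000 × 0.0048333 / (1 − 1.0048333^−60) = $4,617.59.
Option B: monthly rate = 4.55%/12 = 0.0037917; payment = 240,000 × 0.0037917 / (1 − (1+0.0037917)^−60) = $4,479.78.
Monthly savings = $4,617.59 − $4,479.78 = $137.81.
Break-even = $2,400.00 / $137.81 = 17.42 → 18 months.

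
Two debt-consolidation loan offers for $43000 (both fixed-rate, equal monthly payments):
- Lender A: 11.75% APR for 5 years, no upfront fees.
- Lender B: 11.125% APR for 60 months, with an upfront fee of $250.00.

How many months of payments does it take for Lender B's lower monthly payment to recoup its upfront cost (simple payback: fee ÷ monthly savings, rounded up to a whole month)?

19 months

Lender A: at 11.75% the monthly rate is 0.0097917, so the payment is 43,000 × 0.0097917 / (1 − 1.0097917^−60) = $951.09.
Lender B: monthly rate = 11.125%/12 = 0.0092708; payment = 43,000 × 0.0092708 / (1 − (1+0.0092708)^−60) = $937.61.
Monthly savings = $951.09 − $937.61 = $13.48.
Break-even = $250.00 / $13.48 = 18.55 → 19 months.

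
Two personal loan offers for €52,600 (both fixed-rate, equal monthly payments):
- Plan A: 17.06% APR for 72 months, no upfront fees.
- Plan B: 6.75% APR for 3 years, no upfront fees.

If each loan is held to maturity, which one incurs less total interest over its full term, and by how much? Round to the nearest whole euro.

Plan A: monthly rate = 17.06%/12 = 0.0142167; payment = 52,600 × 0.0142167 / (1 − (1+0.0142167)^−72) = €1,171.91.
Total interest on Plan A = 72 × €1,171.91 − €52,600 = €31,777.52.
Plan B: monthly rate = 6.75%/12 = 0.0056250; payment = 52,600 × 0.0056250 / (1 − (1+0.0056250)^−36) = €1,618.13.
Total interest on Plan B = 36 × €1,618.13 − €52,600 = €5,652.68.
Plan B is lower by €26,124.84.

Plan B by €26,125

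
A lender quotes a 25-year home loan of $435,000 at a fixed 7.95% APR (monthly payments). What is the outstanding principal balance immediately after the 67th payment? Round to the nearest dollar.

With monthly rate i = 7.95%/12 = 0.0066250, the balance after k of n payments is P · [(1+i)^n − (1+i)^k] / [(1+i)^n − 1].
(1+0.0066250)^300 = 7.24959308 and (1+0.0066250)^67 = 1.55645551, so the balance is 435,000 × (7.24959308 − 1.55645551) / (7.24959308 − 1) = $396,268.17.

$396,268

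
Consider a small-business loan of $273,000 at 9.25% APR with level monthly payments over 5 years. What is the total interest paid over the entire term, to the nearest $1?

At 9.25% the monthly rate is 0.0077083, so the payment is 273,000 × 0.0077083 / (1 − 1.0077083^−60) = $5,700.21.
Total paid = 60 × $5,700.21 = $342,012.60; interest = $342,012.60 − $273,000 = $69,012.60.

$69,013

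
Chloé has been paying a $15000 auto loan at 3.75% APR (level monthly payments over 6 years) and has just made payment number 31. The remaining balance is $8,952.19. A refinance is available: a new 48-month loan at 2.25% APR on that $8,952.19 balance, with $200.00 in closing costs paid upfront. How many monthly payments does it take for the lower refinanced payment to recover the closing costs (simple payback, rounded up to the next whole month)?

6 months

Current payment = 15,000 × 3.75%/12 / (1 − (1+0.0031250)^−72) = $232.97.
Refinanced payment = 8,952.19 × 0.0018750 / (1 − (1+0.0018750)^−48) = $195.20.
Monthly savings = $232.97 − $195.20 = $37.77.
Break-even = $200.00 / $37.77 = 5.30 → 6 months.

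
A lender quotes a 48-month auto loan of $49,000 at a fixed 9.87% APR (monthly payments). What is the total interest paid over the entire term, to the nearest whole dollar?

At 9.87% the monthly rate is 0.0082250, so the payment is 49,000 × 0.0082250 / (1 − 1.0082250^−48) = $1,239.71.
Total paid = 48 × $1,239.71 = $59,506.08; interest = $59,506.08 − $49,000 = $10,506.08.

$10,506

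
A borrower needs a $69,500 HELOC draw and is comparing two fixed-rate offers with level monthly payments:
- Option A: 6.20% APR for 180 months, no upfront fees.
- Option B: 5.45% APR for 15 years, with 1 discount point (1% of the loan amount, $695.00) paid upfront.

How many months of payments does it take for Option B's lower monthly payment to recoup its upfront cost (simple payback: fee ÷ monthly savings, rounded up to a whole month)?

25 months

Option A: monthly rate = 6.2%/12 = 0.0051667; payment = 69,500 × 0.0051667 / (1 − (1+0.0051667)^−180) = $594.02.
Option B: monthly rate = 5.45%/12 = 0.0045417; payment = 69,500 × 0.0045417 / (1 − (1+0.0045417)^−180) = $566.03.
Monthly savings = $594.02 − $566.03 = $27.99.
Break-even = $695.00 / $27.99 = 24.83 → 25 months.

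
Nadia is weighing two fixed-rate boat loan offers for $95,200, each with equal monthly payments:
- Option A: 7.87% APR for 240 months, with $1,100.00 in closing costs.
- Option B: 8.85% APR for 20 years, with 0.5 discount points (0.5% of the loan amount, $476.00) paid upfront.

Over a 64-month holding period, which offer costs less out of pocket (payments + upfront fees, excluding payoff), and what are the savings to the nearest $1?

Option A by $3,137

Option A: at 7.87% the monthly rate is 0.0065583, so the payment is 95,200 × 0.0065583 / (1 − 1.0065583^−240) = $788.61.
Option B: at 8.85% the monthly rate is 0.0073750, so the payment is 95,200 × 0.0073750 / (1 − 1.0073750^−240) = $847.38.
Over 64 months: Option A costs 64 × $788.61 + $1,100.00 = $51,571.04; Option B costs 64 × $847.38 + $476.00 = $54,708.32.
Option A is cheaper by $54,708.32 − $51,571.04 = $3,137.28.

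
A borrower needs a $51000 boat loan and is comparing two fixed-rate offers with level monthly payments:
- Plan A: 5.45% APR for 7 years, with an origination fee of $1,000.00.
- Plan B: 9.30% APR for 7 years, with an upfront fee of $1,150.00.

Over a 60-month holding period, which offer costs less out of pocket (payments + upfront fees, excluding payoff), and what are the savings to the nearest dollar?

Plan A: monthly rate = 5.45%/12 = 0.0045417; payment = 51,000 × 0.0045417 / (1 − (1+0.0045417)^−84) = $731.66.
Plan B: monthly rate = 9.3%/12 = 0.0077500; payment = 51,000 × 0.0077500 / (1 − (1+0.0077500)^−84) = $828.33.
Over 60 months: Plan A costs 60 × $731.66 + $1,000.00 = $44,899.60; Plan B costs 60 × $828.33 + $1,150.00 = $50,849.80.
Plan A is cheaper by $50,849.80 − $44,899.60 = $5,950.20.

Plan A by $5,950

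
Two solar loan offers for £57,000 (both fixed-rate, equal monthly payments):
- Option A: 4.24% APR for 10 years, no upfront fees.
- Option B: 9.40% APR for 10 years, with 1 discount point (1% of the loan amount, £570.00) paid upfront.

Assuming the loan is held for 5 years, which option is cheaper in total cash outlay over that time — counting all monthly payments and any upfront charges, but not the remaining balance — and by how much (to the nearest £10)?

Option A by £9,620

Option A: at 4.24% the monthly rate is 0.0035333, so the payment is 57,000 × 0.0035333 / (1 − 1.0035333^−120) = £583.62.
Option B: at 9.40% the monthly rate is 0.0078333, so the payment is 57,000 × 0.0078333 / (1 − 1.0078333^−120) = £734.45.
Over 60 months: Option A costs 60 × £583.62 = £35,017.20; Option B costs 60 × £734.45 + £570.00 = £44,637.00.
Option A is cheaper by £44,637.00 − £35,017.20 = £9,619.80.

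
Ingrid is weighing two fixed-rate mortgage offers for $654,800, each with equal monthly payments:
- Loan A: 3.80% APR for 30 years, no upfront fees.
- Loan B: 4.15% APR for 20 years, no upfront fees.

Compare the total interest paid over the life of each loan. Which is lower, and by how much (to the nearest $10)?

Loan A: at 3.80% the monthly rate is 0.0031667, so the payment is 654,800 × 0.0031667 / (1 − 1.0031667^−360) = $3,051.09.
Total interest on Loan A = 360 × $3,051.09 − $654,800 = $443,592.40.
Loan B: monthly rate = 4.15%/12 = 0.0034583; payment = 654,800 × 0.0034583 / (1 − (1+0.0034583)^−240) = $4,019.91.
Total interest on Loan B = 240 × $4,019.91 − $654,800 = $309,978.40.
Loan B is lower by $133,614.00.

Loan B by $133,610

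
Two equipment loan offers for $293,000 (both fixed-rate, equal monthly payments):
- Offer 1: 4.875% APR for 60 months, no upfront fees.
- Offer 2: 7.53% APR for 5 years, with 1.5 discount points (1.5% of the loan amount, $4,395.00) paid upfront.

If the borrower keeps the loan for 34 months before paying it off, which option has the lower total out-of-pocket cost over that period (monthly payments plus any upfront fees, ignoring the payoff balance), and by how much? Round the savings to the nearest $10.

Offer 1: at 4.875% the monthly rate is 0.0040625, so the payment is 293,000 × 0.0040625 / (1 − 1.0040625^−60) = $5,512.51.
Offer 2: at 7.53% the monthly rate is 0.0062750, so the payment is 293,000 × 0.0062750 / (1 − 1.0062750^−60) = $5,875.30.
Over 34 months: Offer 1 costs 34 × $5,512.51 = $187,425.34; Offer 2 costs 34 × $5,875.30 + $4,395.00 = $204,155.20.
Offer 1 is cheaper by $204,155.20 − $187,425.34 = $16,729.86.

Offer 1 by $16,730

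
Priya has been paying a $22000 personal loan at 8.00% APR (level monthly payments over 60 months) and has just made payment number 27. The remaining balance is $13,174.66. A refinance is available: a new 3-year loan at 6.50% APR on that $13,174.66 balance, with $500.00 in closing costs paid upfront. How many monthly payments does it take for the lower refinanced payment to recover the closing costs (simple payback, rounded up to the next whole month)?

Current payment = 22,000 × 8%/12 / (1 − (1+0.0066667)^−60) = $446.08.
Refinanced payment = 13,174.66 × 0.0054167 / (1 − (1+0.0054167)^−36) = $403.79.
Monthly savings = $446.08 − $403.79 = $42.29.
Break-even = $500.00 / $42.29 = 11.82 → 12 months.

12 months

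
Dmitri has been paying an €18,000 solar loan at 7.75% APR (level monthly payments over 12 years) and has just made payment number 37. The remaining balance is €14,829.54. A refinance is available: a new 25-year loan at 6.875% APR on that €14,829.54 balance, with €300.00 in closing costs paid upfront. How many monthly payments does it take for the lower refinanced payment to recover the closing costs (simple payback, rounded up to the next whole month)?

Current payment = 18,000 × 7.75%/12 / (1 − (1+0.0064583)^−144) = €192.38.
Refinanced payment = 14,829.54 × 0.0057292 / (1 − (1+0.0057292)^−300) = €103.63.
Monthly savings = €192.38 − €103.63 = €88.75.
Break-even = €300.00 / €88.75 = 3.38 → 4 months.

4 months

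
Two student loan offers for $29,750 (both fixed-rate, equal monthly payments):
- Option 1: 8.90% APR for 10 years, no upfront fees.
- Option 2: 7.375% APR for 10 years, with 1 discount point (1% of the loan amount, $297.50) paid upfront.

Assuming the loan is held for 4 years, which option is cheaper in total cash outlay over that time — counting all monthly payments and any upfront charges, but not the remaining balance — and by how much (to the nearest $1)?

Option 2 by $857

Option 1: monthly rate = 8.9%/12 = 0.0074167; payment = 29,750 × 0.0074167 / (1 − (1+0.0074167)^−120) = $375.25.
Option 2: monthly rate = 7.375%/12 = 0.0061458; payment = 29,750 × 0.0061458 / (1 − (1+0.0061458)^−120) = $351.20.
Over 48 months: Option 1 costs 48 × $375.25 = $18,012.00; Option 2 costs 48 × $351.20 + $297.50 = $17,155.10.
Option 2 is cheaper by $18,012.00 − $17,155.10 = $856.90.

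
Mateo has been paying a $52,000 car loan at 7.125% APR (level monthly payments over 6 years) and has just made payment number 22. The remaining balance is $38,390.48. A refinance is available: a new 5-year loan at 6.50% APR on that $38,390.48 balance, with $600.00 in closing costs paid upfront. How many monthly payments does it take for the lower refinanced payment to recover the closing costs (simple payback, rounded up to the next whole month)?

Current payment = 52,000 × 7.125%/12 / (1 − (1+0.0059375)^−72) = $889.67.
Refinanced payment = 38,390.48 × 0.0054167 / (1 − (1+0.0054167)^−60) = $751.15.
Monthly savings = $889.67 − $751.15 = $138.52.
Break-even = $600.00 / $138.52 = 4.33 → 5 months.

5 months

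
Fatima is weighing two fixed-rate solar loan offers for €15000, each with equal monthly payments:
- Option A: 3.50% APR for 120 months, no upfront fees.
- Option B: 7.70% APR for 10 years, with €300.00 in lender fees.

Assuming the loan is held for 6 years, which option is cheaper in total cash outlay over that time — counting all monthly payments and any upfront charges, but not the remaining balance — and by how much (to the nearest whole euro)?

Option A by €2,553

Option A: monthly rate = 3.5%/12 = 0.0029167; payment = 15,000 × 0.0029167 / (1 − (1+0.0029167)^−120) = €148.33.
Option B: at 7.70% the monthly rate is 0.0064167, so the payment is 15,000 × 0.0064167 / (1 − 1.0064167^−120) = €179.62.
Over 72 months: Option A costs 72 × €148.33 = €10,679.76; Option B costs 72 × €179.62 + €300.00 = €13,232.64.
Option A is cheaper by €13,232.64 − €10,679.76 = €2,552.88.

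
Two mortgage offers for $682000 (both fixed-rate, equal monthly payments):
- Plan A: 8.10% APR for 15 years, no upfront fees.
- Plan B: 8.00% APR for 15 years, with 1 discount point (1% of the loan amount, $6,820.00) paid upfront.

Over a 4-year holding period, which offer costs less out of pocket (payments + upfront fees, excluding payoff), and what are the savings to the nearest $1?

Plan A by $4,927

Plan A: at 8.10% the monthly rate is 0.0067500, so the payment is 682,000 × 0.0067500 / (1 − 1.0067500^−180) = $6,556.98.
Plan B: monthly rate = 8%/12 = 0.0066667; payment = 682,000 × 0.0066667 / (1 − (1+0.0066667)^−180) = $6,517.55.
Over 48 months: Plan A costs 48 × $6,556.98 = $314,735.04; Plan B costs 48 × $6,517.55 + $6,820.00 = $319,662.40.
Plan A is cheaper by $319,662.40 − $314,735.04 = $4,927.36.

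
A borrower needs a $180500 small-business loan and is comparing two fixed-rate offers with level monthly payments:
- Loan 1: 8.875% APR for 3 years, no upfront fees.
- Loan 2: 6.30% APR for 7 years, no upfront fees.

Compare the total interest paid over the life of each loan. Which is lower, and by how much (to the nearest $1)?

Loan 1 by $17,425

Loan 1: at 8.875% the monthly rate is 0.0073958, so the payment is 180,500 × 0.0073958 / (1 − 1.0073958^−36) = $5,729.36.
Total interest on Loan 1 = 36 × $5,729.36 − $180,500 = $25,756.96.
Loan 2: at 6.30% the monthly rate is 0.0052500, so the payment is 180,500 × 0.0052500 / (1 − 1.0052500^−84) = $2,662.88.
Total interest on Loan 2 = 84 × $2,662.88 − $180,500 = $43,181.92.
Loan 1 is lower by $17,424.96.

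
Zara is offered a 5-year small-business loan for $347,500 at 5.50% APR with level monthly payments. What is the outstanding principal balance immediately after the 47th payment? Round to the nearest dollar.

$83,583

With monthly rate i = 5.5%/12 = 0.0045833, the balance after k of n payments is P · [(1+i)^n − (1+i)^k] / [(1+i)^n − 1].
(1+0.0045833)^60 = 1.31570377 and (1+0.0045833)^47 = 1.23976830, so the balance is 347,500 × (1.31570377 − 1.23976830) / (1.31570377 − 1) = $83,583.34.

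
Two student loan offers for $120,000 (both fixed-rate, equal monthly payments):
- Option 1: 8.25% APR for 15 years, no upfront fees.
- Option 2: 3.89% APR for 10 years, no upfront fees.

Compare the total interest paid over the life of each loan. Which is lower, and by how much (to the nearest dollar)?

Option 1: at 8.25% the monthly rate is 0.0068750, so the payment is 120,000 × 0.0068750 / (1 − 1.0068750^−180) = $1,164.17.
Total interest on Option 1 = 180 × $1,164.17 − $120,000 = $89,550.60.
Option 2: at 3.89% the monthly rate is 0.0032417, so the payment is 120,000 × 0.0032417 / (1 − 1.0032417^−120) = $1,208.68.
Total interest on Option 2 = 120 × $1,208.68 − $120,000 = $25,041.60.
Option 2 is lower by $64,509.00.

Option 2 by $64,509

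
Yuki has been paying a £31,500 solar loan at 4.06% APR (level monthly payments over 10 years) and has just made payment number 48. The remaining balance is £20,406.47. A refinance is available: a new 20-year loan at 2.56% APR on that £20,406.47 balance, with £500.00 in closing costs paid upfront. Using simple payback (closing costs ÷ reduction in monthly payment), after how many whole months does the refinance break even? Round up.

3 months

Current payment = 31,500 × 4.06%/12 / (1 − (1+0.0033833)^−120) = £319.82.
Refinanced payment = 20,406.47 × 0.0021333 / (1 − (1+0.0021333)^−240) = £108.73.
Monthly savings = £319.82 − £108.73 = £211.09.
Break-even = £500.00 / £211.09 = 2.37 → 3 months.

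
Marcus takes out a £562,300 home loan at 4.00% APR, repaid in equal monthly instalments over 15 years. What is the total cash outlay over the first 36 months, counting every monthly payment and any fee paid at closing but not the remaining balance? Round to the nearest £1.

£149,734

At 4.00% the monthly rate is 0.0033333, so the payment is 562,300 × 0.0033333 / (1 − 1.0033333^−180) = £4,159.27.
Total outlay = 36 × £4,159.27 = £149,733.72.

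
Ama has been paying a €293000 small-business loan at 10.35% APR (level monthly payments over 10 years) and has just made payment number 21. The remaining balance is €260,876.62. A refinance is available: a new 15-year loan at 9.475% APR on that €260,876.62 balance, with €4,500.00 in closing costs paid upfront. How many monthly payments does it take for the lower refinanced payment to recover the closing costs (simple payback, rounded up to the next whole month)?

4 months

Current payment = 293,000 × 10.35%/12 / (1 − (1+0.0086250)^−120) = €3,929.03.
Refinanced payment = 260,876.62 × 0.0078958 / (1 − (1+0.0078958)^−180) = €2,720.20.
Monthly savings = €3,929.03 − €2,720.20 = €1,208.83.
Break-even = €4,500.00 / €1,208.83 = 3.72 → 4 months.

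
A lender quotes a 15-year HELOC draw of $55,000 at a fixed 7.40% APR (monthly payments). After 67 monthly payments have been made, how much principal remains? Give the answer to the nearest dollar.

$41,150

With monthly rate i = 7.4%/12 = 0.0061667, the balance after k of n payments is P · [(1+i)^n − (1+i)^k] / [(1+i)^n − 1].
(1+0.0061667)^180 = 3.02403341 and (1+0.0061667)^67 = 1.50968036, so the balance is 55,000 × (3.02403341 − 1.50968036) / (3.02403341 − 1) = $41,150.22.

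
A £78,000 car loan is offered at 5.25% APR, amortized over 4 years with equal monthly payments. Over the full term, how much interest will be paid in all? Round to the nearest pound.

£8,646

At 5.25% the monthly rate is 0.0043750, so the payment is 78,000 × 0.0043750 / (1 − 1.0043750^−48) = £1,805.13.
Total paid = 48 × £1,805.13 = £86,646.24; interest = £86,646.24 − £78,000 = £8,646.24.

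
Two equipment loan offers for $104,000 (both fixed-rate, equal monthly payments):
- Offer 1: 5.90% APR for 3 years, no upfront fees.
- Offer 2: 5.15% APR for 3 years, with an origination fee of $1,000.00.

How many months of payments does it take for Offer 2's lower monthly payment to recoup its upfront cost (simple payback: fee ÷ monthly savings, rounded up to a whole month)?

Offer 1: at 5.90% the monthly rate is 0.0049167, so the payment is 104,000 × 0.0049167 / (1 − 1.0049167^−36) = $3,159.17.
Offer 2: monthly rate = 5.15%/12 = 0.0042917; payment = 104,000 × 0.0042917 / (1 − (1+0.0042917)^−36) = $3,123.98.
Monthly savings = $3,159.17 − $3,123.98 = $35.19.
Break-even = $1,000.00 / $35.19 = 28.42 → 29 months.

29 months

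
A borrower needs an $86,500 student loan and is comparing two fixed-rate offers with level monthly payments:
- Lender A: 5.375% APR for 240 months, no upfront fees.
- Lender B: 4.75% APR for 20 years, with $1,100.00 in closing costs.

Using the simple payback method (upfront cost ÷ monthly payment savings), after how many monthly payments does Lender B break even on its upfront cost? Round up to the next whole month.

37 months

Lender A: monthly rate = 5.375%/12 = 0.0044792; payment = 86,500 × 0.0044792 / (1 − (1+0.0044792)^−240) = $588.93.
Lender B: monthly rate = 4.75%/12 = 0.0039583; payment = 86,500 × 0.0039583 / (1 − (1+0.0039583)^−240) = $558.98.
Monthly savings = $588.93 − $558.98 = $29.95.
Break-even = $1,100.00 / $29.95 = 36.73 → 37 months.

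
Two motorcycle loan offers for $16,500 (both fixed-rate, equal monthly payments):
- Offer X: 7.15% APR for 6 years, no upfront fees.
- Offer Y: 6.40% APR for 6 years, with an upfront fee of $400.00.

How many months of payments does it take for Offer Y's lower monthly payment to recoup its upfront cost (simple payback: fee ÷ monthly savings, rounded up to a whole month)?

68 months

Offer X: at 7.15% the monthly rate is 0.0059583, so the payment is 16,500 × 0.0059583 / (1 − 1.0059583^−72) = $282.50.
Offer Y: monthly rate = 6.4%/12 = 0.0053333; payment = 16,500 × 0.0053333 / (1 − (1+0.0053333)^−72) = $276.58.
Monthly savings = $282.50 − $276.58 = $5.92.
Break-even = $400.00 / $5.92 = 67.57 → 68 months.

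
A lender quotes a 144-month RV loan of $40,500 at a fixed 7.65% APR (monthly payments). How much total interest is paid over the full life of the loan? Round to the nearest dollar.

$21,515

At 7.65% the monthly rate is 0.0063750, so the payment is 40,500 × 0.0063750 / (1 − 1.0063750^−144) = $430.66.
Total paid = 144 × $430.66 = $62,015.04; interest = $62,015.04 − $40,500 = $21,515.04.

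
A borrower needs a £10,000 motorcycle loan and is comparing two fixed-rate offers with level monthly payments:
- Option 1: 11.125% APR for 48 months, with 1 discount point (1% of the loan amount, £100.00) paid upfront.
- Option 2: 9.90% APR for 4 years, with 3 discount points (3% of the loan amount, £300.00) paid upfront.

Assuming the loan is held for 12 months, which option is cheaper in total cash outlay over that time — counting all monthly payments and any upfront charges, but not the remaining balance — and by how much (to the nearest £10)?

Option 1 by £130

Option 1: at 11.125% the monthly rate is 0.0092708, so the payment is 10,000 × 0.0092708 / (1 − 1.0092708^−48) = £259.06.
Option 2: at 9.90% the monthly rate is 0.0082500, so the payment is 10,000 × 0.0082500 / (1 − 1.0082500^−48) = £253.15.
Over 12 months: Option 1 costs 12 × £259.06 + £100.00 = £3,208.72; Option 2 costs 12 × £253.15 + £300.00 = £3,337.80.
Option 1 is cheaper by £3,337.80 − £3,208.72 = £129.08.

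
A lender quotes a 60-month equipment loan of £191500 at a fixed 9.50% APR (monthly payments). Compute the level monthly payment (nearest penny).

At 9.50% the monthly rate is 0.0079167, so the payment is 191,500 × 0.0079167 / (1 − 1.0079167^−60) = £4,021.86.

£4,021.86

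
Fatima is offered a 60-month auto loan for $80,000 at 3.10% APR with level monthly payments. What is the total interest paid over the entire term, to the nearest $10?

$6,460

Monthly rate = 3.1%/12 = 0.0025833; payment = 80,000 × 0.0025833 / (1 − (1+0.0025833)^−60) = $1,441.05.
Total paid = 60 × $1,441.05 = $86,463.00; interest = $86,463.00 − $80,000 = $6,463.00.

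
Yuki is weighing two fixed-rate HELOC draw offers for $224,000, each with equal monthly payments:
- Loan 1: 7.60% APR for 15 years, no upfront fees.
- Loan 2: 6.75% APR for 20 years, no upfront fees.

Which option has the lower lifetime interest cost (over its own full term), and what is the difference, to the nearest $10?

Loan 1: monthly rate = 7.6%/12 = 0.0063333; payment = 224,000 × 0.0063333 / (1 − (1+0.0063333)^−180) = $2,089.26.
Total interest on Loan 1 = 180 × $2,089.26 − $224,000 = $152,066.80.
Loan 2: monthly rate = 6.75%/12 = 0.0056250; payment = 224,000 × 0.0056250 / (1 − (1+0.0056250)^−240) = $1,703.22.
Total interest on Loan 2 = 240 × $1,703.22 − $224,000 = $184,772.80.
Loan 1 is lower by $32,706.00.

Loan 1 by $32,710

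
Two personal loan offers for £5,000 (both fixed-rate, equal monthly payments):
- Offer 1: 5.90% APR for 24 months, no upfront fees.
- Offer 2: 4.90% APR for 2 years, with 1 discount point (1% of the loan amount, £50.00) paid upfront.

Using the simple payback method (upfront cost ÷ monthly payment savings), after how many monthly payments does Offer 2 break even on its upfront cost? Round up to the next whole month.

23 months

Offer 1: monthly rate = 5.9%/12 = 0.0049167; payment = 5,000 × 0.0049167 / (1 − (1+0.0049167)^−24) = £221.38.
Offer 2: at 4.90% the monthly rate is 0.0040833, so the payment is 5,000 × 0.0040833 / (1 − 1.0040833^−24) = £219.13.
Monthly savings = £221.38 − £219.13 = £2.25.
Break-even = £50.00 / £2.25 = 22.22 → 23 months.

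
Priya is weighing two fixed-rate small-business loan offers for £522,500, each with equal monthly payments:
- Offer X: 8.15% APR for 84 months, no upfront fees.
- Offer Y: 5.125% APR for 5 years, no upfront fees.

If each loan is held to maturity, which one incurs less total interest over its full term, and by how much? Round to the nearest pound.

Offer X: monthly rate = 8.15%/12 = 0.0067917; payment = 522,500 × 0.0067917 / (1 − (1+0.0067917)^−84) = £8,182.90.
Total interest on Offer X = 84 × £8,182.90 − £522,500 = £164,863.60.
Offer Y: at 5.125% the monthly rate is 0.0042708, so the payment is 522,500 × 0.0042708 / (1 − 1.0042708^−60) = £9,890.17.
Total interest on Offer Y = 60 × £9,890.17 − £522,500 = £70,910.20.
Offer Y is lower by £93,953.40.

Offer Y by £93,953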